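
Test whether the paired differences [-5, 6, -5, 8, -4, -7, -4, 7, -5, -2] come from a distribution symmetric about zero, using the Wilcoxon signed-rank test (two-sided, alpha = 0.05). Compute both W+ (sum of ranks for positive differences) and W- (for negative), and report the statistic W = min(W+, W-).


Step 1: Drop any zero differences (none here) and take |d_i|.
|d| = [5, 6, 5, 8, 4, 7, 4, 7, 5, 2]
Step 2: Midrank |d_i| (ties get averaged ranks).
ranks: |5|->5, |6|->7, |5|->5, |8|->10, |4|->2.5, |7|->8.5, |4|->2.5, |7|->8.5, |5|->5, |2|->1
Step 3: Attach original signs; sum ranks with positive sign and with negative sign.
W+ = 7 + 10 + 8.5 = 25.5
W- = 5 + 5 + 2.5 + 8.5 + 2.5 + 5 + 1 = 29.5
(Check: W+ + W- = 55 should equal n(n+1)/2 = 55.)
Step 4: Test statistic W = min(W+, W-) = 25.5.
Step 5: Ties in |d|, so use the tie-corrected normal approximation.
        E[W] = n(n+1)/4 = 10*11/4 = 27.5.
        Tie groups: |d|=4 (t=2), |d|=5 (t=3), |d|=7 (t=2); sum(t^3 - t) = 36.
        Var[W] = n(n+1)(2n+1)/24 - sum(t^3-t)/48 = 2310/24 - 36/48 = 95.5.
        z = (W - E[W]) / sqrt(Var[W]) = (25.5 - 27.5) / 9.7724 = -0.2047.
        Two-sided p = 2*Phi(z) = 0.837839.
Step 6: alpha = 0.05. fail to reject H0.

W+ = 25.5, W- = 29.5, W = min = 25.5, p = 0.837839, fail to reject H0.


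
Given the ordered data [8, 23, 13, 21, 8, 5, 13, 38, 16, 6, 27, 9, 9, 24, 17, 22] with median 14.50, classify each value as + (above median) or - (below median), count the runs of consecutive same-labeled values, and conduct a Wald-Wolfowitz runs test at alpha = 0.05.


Step 1: Compute median = 14.50; label A = above, B = below.
Labels in order: BABABBBAABABBAAA  (n_A = 8, n_B = 8)
Step 2: Count runs R = 10.
Step 3: Under H0 (random ordering), E[R] = 2*n_A*n_B/(n_A+n_B) + 1 = 2*8*8/16 + 1 = 9.0000.
        Var[R] = 2*n_A*n_B*(2*n_A*n_B - n_A - n_B) / ((n_A+n_B)^2 * (n_A+n_B-1)) = 14336/3840 = 3.7333.
        SD[R] = 1.9322.
Step 4: Continuity-corrected z = (R - 0.5 - E[R]) / SD[R] = (10 - 0.5 - 9.0000) / 1.9322 = 0.2588.
Step 5: Two-sided p-value via normal approximation = 2*(1 - Phi(|z|)) = 0.795809.
Step 6: alpha = 0.05. fail to reject H0.

R = 10, z = 0.2588, p = 0.795809, fail to reject H0.


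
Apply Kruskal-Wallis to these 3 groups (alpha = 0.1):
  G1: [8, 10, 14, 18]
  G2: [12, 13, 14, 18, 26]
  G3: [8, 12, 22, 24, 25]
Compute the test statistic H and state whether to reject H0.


Step 1: Combine all N = 14 observations and assign midranks.
sorted (value, group, rank): (8,G1,1.5), (8,G3,1.5), (10,G1,3), (12,G2,4.5), (12,G3,4.5), (13,G2,6), (14,G1,7.5), (14,G2,7.5), (18,G1,9.5), (18,G2,9.5), (22,G3,11), (24,G3,12), (25,G3,13), (26,G2,14)
Step 2: Sum ranks within each group.
R_1 = 21.5 (n_1 = 4)
R_2 = 41.5 (n_2 = 5)
R_3 = 42 (n_3 = 5)
Step 3: H = 12/(N(N+1)) * sum(R_i^2/n_i) - 3(N+1)
     = 12/(14*15) * (21.5^2/4 + 41.5^2/5 + 42^2/5) - 3*15
     = 0.057143 * 812.812 - 45
     = 1.446429.
Step 4: Ties present; correction factor C = 1 - 24/(14^3 - 14) = 0.991209. Corrected H = 1.446429 / 0.991209 = 1.459257.
Step 5: Under H0, H ~ chi^2(2); p-value = 0.482088.
Step 6: alpha = 0.1. fail to reject H0.

H = 1.4593, df = 2, p = 0.482088, fail to reject H0.


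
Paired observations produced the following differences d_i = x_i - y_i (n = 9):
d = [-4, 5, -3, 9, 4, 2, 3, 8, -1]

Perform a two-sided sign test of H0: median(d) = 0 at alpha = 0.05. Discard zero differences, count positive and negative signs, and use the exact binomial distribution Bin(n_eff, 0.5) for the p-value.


Step 1: Discard zero differences. Original n = 9; n_eff = number of nonzero differences = 9.
Nonzero differences (with sign): -4, +5, -3, +9, +4, +2, +3, +8, -1
Step 2: Count signs: positive = 6, negative = 3.
Step 3: Under H0: P(positive) = 0.5, so the number of positives S ~ Bin(9, 0.5).
Step 4: Two-sided exact p-value = sum of Bin(9,0.5) probabilities at or below the observed probability = 0.507812.
Step 5: alpha = 0.05. fail to reject H0.

n_eff = 9, pos = 6, neg = 3, p = 0.507812, fail to reject H0.


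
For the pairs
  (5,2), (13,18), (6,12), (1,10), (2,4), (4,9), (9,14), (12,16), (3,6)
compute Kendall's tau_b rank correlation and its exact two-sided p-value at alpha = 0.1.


Step 1: Enumerate the 36 unordered pairs (i,j) with i<j and classify each by sign(x_j-x_i) * sign(y_j-y_i).
  (1,2):dx=+8,dy=+16->C; (1,3):dx=+1,dy=+10->C; (1,4):dx=-4,dy=+8->D; (1,5):dx=-3,dy=+2->D
  (1,6):dx=-1,dy=+7->D; (1,7):dx=+4,dy=+12->C; (1,8):dx=+7,dy=+14->C; (1,9):dx=-2,dy=+4->D
  (2,3):dx=-7,dy=-6->C; (2,4):dx=-12,dy=-8->C; (2,5):dx=-11,dy=-14->C; (2,6):dx=-9,dy=-9->C
  (2,7):dx=-4,dy=-4->C; (2,8):dx=-1,dy=-2->C; (2,9):dx=-10,dy=-12->C; (3,4):dx=-5,dy=-2->C
  (3,5):dx=-4,dy=-8->C; (3,6):dx=-2,dy=-3->C; (3,7):dx=+3,dy=+2->C; (3,8):dx=+6,dy=+4->C
  (3,9):dx=-3,dy=-6->C; (4,5):dx=+1,dy=-6->D; (4,6):dx=+3,dy=-1->D; (4,7):dx=+8,dy=+4->C
  (4,8):dx=+11,dy=+6->C; (4,9):dx=+2,dy=-4->D; (5,6):dx=+2,dy=+5->C; (5,7):dx=+7,dy=+10->C
  (5,8):dx=+10,dy=+12->C; (5,9):dx=+1,dy=+2->C; (6,7):dx=+5,dy=+5->C; (6,8):dx=+8,dy=+7->C
  (6,9):dx=-1,dy=-3->C; (7,8):dx=+3,dy=+2->C; (7,9):dx=-6,dy=-8->C; (8,9):dx=-9,dy=-10->C
Step 2: C = 29, D = 7, total pairs = 36.
Step 3: tau = (C - D)/(n(n-1)/2) = (29 - 7)/36 = 0.611111.
Step 4: Exact two-sided p-value (enumerate n! = 362880 permutations of y under H0): p = 0.024741.
Step 5: alpha = 0.1. reject H0.

tau_b = 0.6111 (C=29, D=7), p = 0.024741, reject H0.


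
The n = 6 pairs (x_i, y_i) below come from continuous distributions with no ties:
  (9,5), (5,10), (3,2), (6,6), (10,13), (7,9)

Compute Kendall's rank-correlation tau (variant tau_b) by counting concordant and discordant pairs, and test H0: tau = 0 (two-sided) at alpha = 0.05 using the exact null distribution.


Step 1: Enumerate the 15 unordered pairs (i,j) with i<j and classify each by sign(x_j-x_i) * sign(y_j-y_i).
  (1,2):dx=-4,dy=+5->D; (1,3):dx=-6,dy=-3->C; (1,4):dx=-3,dy=+1->D; (1,5):dx=+1,dy=+8->C
  (1,6):dx=-2,dy=+4->D; (2,3):dx=-2,dy=-8->C; (2,4):dx=+1,dy=-4->D; (2,5):dx=+5,dy=+3->C
  (2,6):dx=+2,dy=-1->D; (3,4):dx=+3,dy=+4->C; (3,5):dx=+7,dy=+11->C; (3,6):dx=+4,dy=+7->C
  (4,5):dx=+4,dy=+7->C; (4,6):dx=+1,dy=+3->C; (5,6):dx=-3,dy=-4->C
Step 2: C = 10, D = 5, total pairs = 15.
Step 3: tau = (C - D)/(n(n-1)/2) = (10 - 5)/15 = 0.333333.
Step 4: Exact two-sided p-value (enumerate n! = 720 permutations of y under H0): p = 0.469444.
Step 5: alpha = 0.05. fail to reject H0.

tau_b = 0.3333 (C=10, D=5), p = 0.469444, fail to reject H0.


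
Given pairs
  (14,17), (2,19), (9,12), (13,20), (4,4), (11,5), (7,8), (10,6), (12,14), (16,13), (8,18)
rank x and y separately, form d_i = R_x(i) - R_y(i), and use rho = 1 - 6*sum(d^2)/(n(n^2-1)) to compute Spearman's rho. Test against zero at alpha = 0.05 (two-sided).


Step 1: Rank x and y separately (midranks; no ties here).
rank(x): 14->10, 2->1, 9->5, 13->9, 4->2, 11->7, 7->3, 10->6, 12->8, 16->11, 8->4
rank(y): 17->8, 19->10, 12->5, 20->11, 4->1, 5->2, 8->4, 6->3, 14->7, 13->6, 18->9
Step 2: d_i = R_x(i) - R_y(i); compute d_i^2.
  (10-8)^2=4, (1-10)^2=81, (5-5)^2=0, (9-11)^2=4, (2-1)^2=1, (7-2)^2=25, (3-4)^2=1, (6-3)^2=9, (8-7)^2=1, (11-6)^2=25, (4-9)^2=25
sum(d^2) = 176.
Step 3: rho = 1 - 6*176 / (11*(11^2 - 1)) = 1 - 1056/1320 = 0.200000.
Step 4: Under H0, t = rho * sqrt((n-2)/(1-rho^2)) = 0.6124 ~ t(9).
Step 5: Two-sided p-value from the t-distribution with 9 df = 0.555445.
Step 6: alpha = 0.05. fail to reject H0.

rho = 0.2000, p = 0.555445, fail to reject H0 at alpha = 0.05.


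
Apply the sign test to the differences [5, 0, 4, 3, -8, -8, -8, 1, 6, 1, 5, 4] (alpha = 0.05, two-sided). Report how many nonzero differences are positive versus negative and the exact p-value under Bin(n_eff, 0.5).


Step 1: Discard zero differences. Original n = 12; n_eff = number of nonzero differences = 11.
Nonzero differences (with sign): +5, +4, +3, -8, -8, -8, +1, +6, +1, +5, +4
Step 2: Count signs: positive = 8, negative = 3.
Step 3: Under H0: P(positive) = 0.5, so the number of positives S ~ Bin(11, 0.5).
Step 4: Two-sided exact p-value = sum of Bin(11,0.5) probabilities at or below the observed probability = 0.226562.
Step 5: alpha = 0.05. fail to reject H0.

n_eff = 11, pos = 8, neg = 3, p = 0.226562, fail to reject H0.


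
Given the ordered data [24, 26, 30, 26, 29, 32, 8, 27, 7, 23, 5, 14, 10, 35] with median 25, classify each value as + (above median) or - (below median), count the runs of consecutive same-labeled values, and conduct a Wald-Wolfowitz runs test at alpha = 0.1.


Step 1: Compute median = 25; label A = above, B = below.
Labels in order: BAAAAABABBBBBA  (n_A = 7, n_B = 7)
Step 2: Count runs R = 6.
Step 3: Under H0 (random ordering), E[R] = 2*n_A*n_B/(n_A+n_B) + 1 = 2*7*7/14 + 1 = 8.0000.
        Var[R] = 2*n_A*n_B*(2*n_A*n_B - n_A - n_B) / ((n_A+n_B)^2 * (n_A+n_B-1)) = 8232/2548 = 3.2308.
        SD[R] = 1.7974.
Step 4: Continuity-corrected z = (R + 0.5 - E[R]) / SD[R] = (6 + 0.5 - 8.0000) / 1.7974 = -0.8345.
Step 5: Two-sided p-value via normal approximation = 2*(1 - Phi(|z|)) = 0.403986.
Step 6: alpha = 0.1. fail to reject H0.

R = 6, z = -0.8345, p = 0.403986, fail to reject H0.


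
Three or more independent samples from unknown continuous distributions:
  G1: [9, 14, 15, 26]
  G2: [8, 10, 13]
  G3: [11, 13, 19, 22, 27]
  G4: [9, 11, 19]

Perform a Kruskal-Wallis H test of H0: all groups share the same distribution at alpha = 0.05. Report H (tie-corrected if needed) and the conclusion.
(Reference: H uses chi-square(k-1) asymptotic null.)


Step 1: Combine all N = 15 observations and assign midranks.
sorted (value, group, rank): (8,G2,1), (9,G1,2.5), (9,G4,2.5), (10,G2,4), (11,G3,5.5), (11,G4,5.5), (13,G2,7.5), (13,G3,7.5), (14,G1,9), (15,G1,10), (19,G3,11.5), (19,G4,11.5), (22,G3,13), (26,G1,14), (27,G3,15)
Step 2: Sum ranks within each group.
R_1 = 35.5 (n_1 = 4)
R_2 = 12.5 (n_2 = 3)
R_3 = 52.5 (n_3 = 5)
R_4 = 19.5 (n_4 = 3)
Step 3: H = 12/(N(N+1)) * sum(R_i^2/n_i) - 3(N+1)
     = 12/(15*16) * (35.5^2/4 + 12.5^2/3 + 52.5^2/5 + 19.5^2/3) - 3*16
     = 0.050000 * 1045.15 - 48
     = 4.257292.
Step 4: Ties present; correction factor C = 1 - 24/(15^3 - 15) = 0.992857. Corrected H = 4.257292 / 0.992857 = 4.287920.
Step 5: Under H0, H ~ chi^2(3); p-value = 0.232006.
Step 6: alpha = 0.05. fail to reject H0.

H = 4.2879, df = 3, p = 0.232006, fail to reject H0.


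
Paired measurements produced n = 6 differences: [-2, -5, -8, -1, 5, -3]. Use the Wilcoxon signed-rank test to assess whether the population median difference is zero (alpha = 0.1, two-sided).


Step 1: Drop any zero differences (none here) and take |d_i|.
|d| = [2, 5, 8, 1, 5, 3]
Step 2: Midrank |d_i| (ties get averaged ranks).
ranks: |2|->2, |5|->4.5, |8|->6, |1|->1, |5|->4.5, |3|->3
Step 3: Attach original signs; sum ranks with positive sign and with negative sign.
W+ = 4.5 = 4.5
W- = 2 + 4.5 + 6 + 1 + 3 = 16.5
(Check: W+ + W- = 21 should equal n(n+1)/2 = 21.)
Step 4: Test statistic W = min(W+, W-) = 4.5.
Step 5: Ties in |d|, so use the tie-corrected normal approximation.
        E[W] = n(n+1)/4 = 6*7/4 = 10.5.
        Tie groups: |d|=5 (t=2); sum(t^3 - t) = 6.
        Var[W] = n(n+1)(2n+1)/24 - sum(t^3-t)/48 = 546/24 - 6/48 = 22.625.
        z = (W - E[W]) / sqrt(Var[W]) = (4.5 - 10.5) / 4.7566 = -1.2614.
        Two-sided p = 2*Phi(z) = 0.207160.
Step 6: alpha = 0.1. fail to reject H0.

W+ = 4.5, W- = 16.5, W = min = 4.5, p = 0.207160, fail to reject H0.


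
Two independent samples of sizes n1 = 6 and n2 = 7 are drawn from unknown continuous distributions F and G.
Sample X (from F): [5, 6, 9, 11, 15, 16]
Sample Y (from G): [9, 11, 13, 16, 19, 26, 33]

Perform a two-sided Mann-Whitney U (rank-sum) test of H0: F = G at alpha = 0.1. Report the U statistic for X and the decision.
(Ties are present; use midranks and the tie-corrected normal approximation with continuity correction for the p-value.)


Step 1: Combine and sort all 13 observations; assign midranks.
sorted (value, group): (5,X), (6,X), (9,X), (9,Y), (11,X), (11,Y), (13,Y), (15,X), (16,X), (16,Y), (19,Y), (26,Y), (33,Y)
ranks: 5->1, 6->2, 9->3.5, 9->3.5, 11->5.5, 11->5.5, 13->7, 15->8, 16->9.5, 16->9.5, 19->11, 26->12, 33->13
Step 2: Rank sum for X: R1 = 1 + 2 + 3.5 + 5.5 + 8 + 9.5 = 29.5.
Step 3: U_X = R1 - n1(n1+1)/2 = 29.5 - 6*7/2 = 29.5 - 21 = 8.5.
       U_Y = n1*n2 - U_X = 42 - 8.5 = 33.5.
Step 4: Ties are present, so use the tie-corrected normal approximation (with continuity correction) for the p-value.
Step 5: p-value = 0.085179; compare to alpha = 0.1. reject H0.

U_X = 8.5, p = 0.085179, reject H0 at alpha = 0.1.


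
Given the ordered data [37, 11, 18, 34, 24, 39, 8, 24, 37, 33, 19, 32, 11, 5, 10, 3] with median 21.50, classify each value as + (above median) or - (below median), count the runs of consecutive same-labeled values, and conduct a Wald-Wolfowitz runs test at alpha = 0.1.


Step 1: Compute median = 21.50; label A = above, B = below.
Labels in order: ABBAAABAAABABBBB  (n_A = 8, n_B = 8)
Step 2: Count runs R = 8.
Step 3: Under H0 (random ordering), E[R] = 2*n_A*n_B/(n_A+n_B) + 1 = 2*8*8/16 + 1 = 9.0000.
        Var[R] = 2*n_A*n_B*(2*n_A*n_B - n_A - n_B) / ((n_A+n_B)^2 * (n_A+n_B-1)) = 14336/3840 = 3.7333.
        SD[R] = 1.9322.
Step 4: Continuity-corrected z = (R + 0.5 - E[R]) / SD[R] = (8 + 0.5 - 9.0000) / 1.9322 = -0.2588.
Step 5: Two-sided p-value via normal approximation = 2*(1 - Phi(|z|)) = 0.795809.
Step 6: alpha = 0.1. fail to reject H0.

R = 8, z = -0.2588, p = 0.795809, fail to reject H0.


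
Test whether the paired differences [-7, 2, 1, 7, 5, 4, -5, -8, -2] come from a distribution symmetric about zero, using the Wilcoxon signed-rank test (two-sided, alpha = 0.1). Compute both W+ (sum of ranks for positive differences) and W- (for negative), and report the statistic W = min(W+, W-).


Step 1: Drop any zero differences (none here) and take |d_i|.
|d| = [7, 2, 1, 7, 5, 4, 5, 8, 2]
Step 2: Midrank |d_i| (ties get averaged ranks).
ranks: |7|->7.5, |2|->2.5, |1|->1, |7|->7.5, |5|->5.5, |4|->4, |5|->5.5, |8|->9, |2|->2.5
Step 3: Attach original signs; sum ranks with positive sign and with negative sign.
W+ = 2.5 + 1 + 7.5 + 5.5 + 4 = 20.5
W- = 7.5 + 5.5 + 9 + 2.5 = 24.5
(Check: W+ + W- = 45 should equal n(n+1)/2 = 45.)
Step 4: Test statistic W = min(W+, W-) = 20.5.
Step 5: Ties in |d|, so use the tie-corrected normal approximation.
        E[W] = n(n+1)/4 = 9*10/4 = 22.5.
        Tie groups: |d|=2 (t=2), |d|=5 (t=2), |d|=7 (t=2); sum(t^3 - t) = 18.
        Var[W] = n(n+1)(2n+1)/24 - sum(t^3-t)/48 = 1710/24 - 18/48 = 70.875.
        z = (W - E[W]) / sqrt(Var[W]) = (20.5 - 22.5) / 8.4187 = -0.2376.
        Two-sided p = 2*Phi(z) = 0.812218.
Step 6: alpha = 0.1. fail to reject H0.

W+ = 20.5, W- = 24.5, W = min = 20.5, p = 0.812218, fail to reject H0.


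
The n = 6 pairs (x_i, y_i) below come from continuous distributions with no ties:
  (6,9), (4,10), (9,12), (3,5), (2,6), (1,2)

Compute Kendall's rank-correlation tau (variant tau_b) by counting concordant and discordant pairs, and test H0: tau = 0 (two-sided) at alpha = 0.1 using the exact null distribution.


Step 1: Enumerate the 15 unordered pairs (i,j) with i<j and classify each by sign(x_j-x_i) * sign(y_j-y_i).
  (1,2):dx=-2,dy=+1->D; (1,3):dx=+3,dy=+3->C; (1,4):dx=-3,dy=-4->C; (1,5):dx=-4,dy=-3->C
  (1,6):dx=-5,dy=-7->C; (2,3):dx=+5,dy=+2->C; (2,4):dx=-1,dy=-5->C; (2,5):dx=-2,dy=-4->C
  (2,6):dx=-3,dy=-8->C; (3,4):dx=-6,dy=-7->C; (3,5):dx=-7,dy=-6->C; (3,6):dx=-8,dy=-10->C
  (4,5):dx=-1,dy=+1->D; (4,6):dx=-2,dy=-3->C; (5,6):dx=-1,dy=-4->C
Step 2: C = 13, D = 2, total pairs = 15.
Step 3: tau = (C - D)/(n(n-1)/2) = (13 - 2)/15 = 0.733333.
Step 4: Exact two-sided p-value (enumerate n! = 720 permutations of y under H0): p = 0.055556.
Step 5: alpha = 0.1. reject H0.

tau_b = 0.7333 (C=13, D=2), p = 0.055556, reject H0.


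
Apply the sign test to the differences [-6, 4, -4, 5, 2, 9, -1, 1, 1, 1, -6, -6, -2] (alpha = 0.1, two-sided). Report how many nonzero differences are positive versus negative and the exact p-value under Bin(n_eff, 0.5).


Step 1: Discard zero differences. Original n = 13; n_eff = number of nonzero differences = 13.
Nonzero differences (with sign): -6, +4, -4, +5, +2, +9, -1, +1, +1, +1, -6, -6, -2
Step 2: Count signs: positive = 7, negative = 6.
Step 3: Under H0: P(positive) = 0.5, so the number of positives S ~ Bin(13, 0.5).
Step 4: Two-sided exact p-value = sum of Bin(13,0.5) probabilities at or below the observed probability = 1.000000.
Step 5: alpha = 0.1. fail to reject H0.

n_eff = 13, pos = 7, neg = 6, p = 1.000000, fail to reject H0.


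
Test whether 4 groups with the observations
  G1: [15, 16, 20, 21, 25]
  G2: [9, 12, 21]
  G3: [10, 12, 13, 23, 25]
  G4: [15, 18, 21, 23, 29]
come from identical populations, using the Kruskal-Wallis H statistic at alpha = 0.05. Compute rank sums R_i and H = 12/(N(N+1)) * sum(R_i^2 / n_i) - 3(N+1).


Step 1: Combine all N = 18 observations and assign midranks.
sorted (value, group, rank): (9,G2,1), (10,G3,2), (12,G2,3.5), (12,G3,3.5), (13,G3,5), (15,G1,6.5), (15,G4,6.5), (16,G1,8), (18,G4,9), (20,G1,10), (21,G1,12), (21,G2,12), (21,G4,12), (23,G3,14.5), (23,G4,14.5), (25,G1,16.5), (25,G3,16.5), (29,G4,18)
Step 2: Sum ranks within each group.
R_1 = 53 (n_1 = 5)
R_2 = 16.5 (n_2 = 3)
R_3 = 41.5 (n_3 = 5)
R_4 = 60 (n_4 = 5)
Step 3: H = 12/(N(N+1)) * sum(R_i^2/n_i) - 3(N+1)
     = 12/(18*19) * (53^2/5 + 16.5^2/3 + 41.5^2/5 + 60^2/5) - 3*19
     = 0.035088 * 1717 - 57
     = 3.245614.
Step 4: Ties present; correction factor C = 1 - 48/(18^3 - 18) = 0.991744. Corrected H = 3.245614 / 0.991744 = 3.272633.
Step 5: Under H0, H ~ chi^2(3); p-value = 0.351470.
Step 6: alpha = 0.05. fail to reject H0.

H = 3.2726, df = 3, p = 0.351470, fail to reject H0.


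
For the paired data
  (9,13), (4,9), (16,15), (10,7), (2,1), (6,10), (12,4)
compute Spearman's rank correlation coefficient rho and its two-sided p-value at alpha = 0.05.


Step 1: Rank x and y separately (midranks; no ties here).
rank(x): 9->4, 4->2, 16->7, 10->5, 2->1, 6->3, 12->6
rank(y): 13->6, 9->4, 15->7, 7->3, 1->1, 10->5, 4->2
Step 2: d_i = R_x(i) - R_y(i); compute d_i^2.
  (4-6)^2=4, (2-4)^2=4, (7-7)^2=0, (5-3)^2=4, (1-1)^2=0, (3-5)^2=4, (6-2)^2=16
sum(d^2) = 32.
Step 3: rho = 1 - 6*32 / (7*(7^2 - 1)) = 1 - 192/336 = 0.428571.
Step 4: Under H0, t = rho * sqrt((n-2)/(1-rho^2)) = 1.0607 ~ t(5).
Step 5: Two-sided p-value from the t-distribution with 5 df = 0.337368.
Step 6: alpha = 0.05. fail to reject H0.

rho = 0.4286, p = 0.337368, fail to reject H0 at alpha = 0.05.


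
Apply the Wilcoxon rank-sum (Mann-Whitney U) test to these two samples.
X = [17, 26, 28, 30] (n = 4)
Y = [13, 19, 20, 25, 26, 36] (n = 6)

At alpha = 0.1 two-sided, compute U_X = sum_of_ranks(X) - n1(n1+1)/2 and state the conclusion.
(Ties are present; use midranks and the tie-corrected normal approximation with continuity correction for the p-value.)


Step 1: Combine and sort all 10 observations; assign midranks.
sorted (value, group): (13,Y), (17,X), (19,Y), (20,Y), (25,Y), (26,X), (26,Y), (28,X), (30,X), (36,Y)
ranks: 13->1, 17->2, 19->3, 20->4, 25->5, 26->6.5, 26->6.5, 28->8, 30->9, 36->10
Step 2: Rank sum for X: R1 = 2 + 6.5 + 8 + 9 = 25.5.
Step 3: U_X = R1 - n1(n1+1)/2 = 25.5 - 4*5/2 = 25.5 - 10 = 15.5.
       U_Y = n1*n2 - U_X = 24 - 15.5 = 8.5.
Step 4: Ties are present, so use the tie-corrected normal approximation (with continuity correction) for the p-value.
Step 5: p-value = 0.521166; compare to alpha = 0.1. fail to reject H0.

U_X = 15.5, p = 0.521166, fail to reject H0 at alpha = 0.1.


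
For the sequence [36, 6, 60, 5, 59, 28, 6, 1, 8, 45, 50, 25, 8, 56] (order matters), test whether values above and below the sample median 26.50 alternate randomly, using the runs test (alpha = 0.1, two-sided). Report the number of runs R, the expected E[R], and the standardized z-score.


Step 1: Compute median = 26.50; label A = above, B = below.
Labels in order: ABABAABBBAABBA  (n_A = 7, n_B = 7)
Step 2: Count runs R = 9.
Step 3: Under H0 (random ordering), E[R] = 2*n_A*n_B/(n_A+n_B) + 1 = 2*7*7/14 + 1 = 8.0000.
        Var[R] = 2*n_A*n_B*(2*n_A*n_B - n_A - n_B) / ((n_A+n_B)^2 * (n_A+n_B-1)) = 8232/2548 = 3.2308.
        SD[R] = 1.7974.
Step 4: Continuity-corrected z = (R - 0.5 - E[R]) / SD[R] = (9 - 0.5 - 8.0000) / 1.7974 = 0.2782.
Step 5: Two-sided p-value via normal approximation = 2*(1 - Phi(|z|)) = 0.780879.
Step 6: alpha = 0.1. fail to reject H0.

R = 9, z = 0.2782, p = 0.780879, fail to reject H0.


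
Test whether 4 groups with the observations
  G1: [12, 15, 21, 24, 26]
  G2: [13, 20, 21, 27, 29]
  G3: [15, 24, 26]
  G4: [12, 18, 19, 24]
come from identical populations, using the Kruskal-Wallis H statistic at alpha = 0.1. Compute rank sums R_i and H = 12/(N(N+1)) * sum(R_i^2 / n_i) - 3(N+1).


Step 1: Combine all N = 17 observations and assign midranks.
sorted (value, group, rank): (12,G1,1.5), (12,G4,1.5), (13,G2,3), (15,G1,4.5), (15,G3,4.5), (18,G4,6), (19,G4,7), (20,G2,8), (21,G1,9.5), (21,G2,9.5), (24,G1,12), (24,G3,12), (24,G4,12), (26,G1,14.5), (26,G3,14.5), (27,G2,16), (29,G2,17)
Step 2: Sum ranks within each group.
R_1 = 42 (n_1 = 5)
R_2 = 53.5 (n_2 = 5)
R_3 = 31 (n_3 = 3)
R_4 = 26.5 (n_4 = 4)
Step 3: H = 12/(N(N+1)) * sum(R_i^2/n_i) - 3(N+1)
     = 12/(17*18) * (42^2/5 + 53.5^2/5 + 31^2/3 + 26.5^2/4) - 3*18
     = 0.039216 * 1421.15 - 54
     = 1.731209.
Step 4: Ties present; correction factor C = 1 - 48/(17^3 - 17) = 0.990196. Corrected H = 1.731209 / 0.990196 = 1.748350.
Step 5: Under H0, H ~ chi^2(3); p-value = 0.626239.
Step 6: alpha = 0.1. fail to reject H0.

H = 1.7483, df = 3, p = 0.626239, fail to reject H0.


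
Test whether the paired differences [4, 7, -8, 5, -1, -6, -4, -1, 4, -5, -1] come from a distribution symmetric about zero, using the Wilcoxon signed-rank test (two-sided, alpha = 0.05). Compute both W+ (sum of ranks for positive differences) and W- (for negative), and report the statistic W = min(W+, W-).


Step 1: Drop any zero differences (none here) and take |d_i|.
|d| = [4, 7, 8, 5, 1, 6, 4, 1, 4, 5, 1]
Step 2: Midrank |d_i| (ties get averaged ranks).
ranks: |4|->5, |7|->10, |8|->11, |5|->7.5, |1|->2, |6|->9, |4|->5, |1|->2, |4|->5, |5|->7.5, |1|->2
Step 3: Attach original signs; sum ranks with positive sign and with negative sign.
W+ = 5 + 10 + 7.5 + 5 = 27.5
W- = 11 + 2 + 9 + 5 + 2 + 7.5 + 2 = 38.5
(Check: W+ + W- = 66 should equal n(n+1)/2 = 66.)
Step 4: Test statistic W = min(W+, W-) = 27.5.
Step 5: Ties in |d|, so use the tie-corrected normal approximation.
        E[W] = n(n+1)/4 = 11*12/4 = 33.
        Tie groups: |d|=1 (t=3), |d|=4 (t=3), |d|=5 (t=2); sum(t^3 - t) = 54.
        Var[W] = n(n+1)(2n+1)/24 - sum(t^3-t)/48 = 3036/24 - 54/48 = 125.375.
        z = (W - E[W]) / sqrt(Var[W]) = (27.5 - 33) / 11.1971 = -0.4912.
        Two-sided p = 2*Phi(z) = 0.623286.
Step 6: alpha = 0.05. fail to reject H0.

W+ = 27.5, W- = 38.5, W = min = 27.5, p = 0.623286, fail to reject H0.


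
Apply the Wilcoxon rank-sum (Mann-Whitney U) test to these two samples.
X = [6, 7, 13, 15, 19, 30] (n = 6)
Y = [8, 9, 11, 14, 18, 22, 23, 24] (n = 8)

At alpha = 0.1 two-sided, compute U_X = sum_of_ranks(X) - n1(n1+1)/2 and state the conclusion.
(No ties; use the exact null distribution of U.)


Step 1: Combine and sort all 14 observations; assign midranks.
sorted (value, group): (6,X), (7,X), (8,Y), (9,Y), (11,Y), (13,X), (14,Y), (15,X), (18,Y), (19,X), (22,Y), (23,Y), (24,Y), (30,X)
ranks: 6->1, 7->2, 8->3, 9->4, 11->5, 13->6, 14->7, 15->8, 18->9, 19->10, 22->11, 23->12, 24->13, 30->14
Step 2: Rank sum for X: R1 = 1 + 2 + 6 + 8 + 10 + 14 = 41.
Step 3: U_X = R1 - n1(n1+1)/2 = 41 - 6*7/2 = 41 - 21 = 20.
       U_Y = n1*n2 - U_X = 48 - 20 = 28.
Step 4: No ties, so the exact null distribution of U (based on enumerating the C(14,6) = 3003 equally likely rank assignments) gives the two-sided p-value.
Step 5: p-value = 0.662005; compare to alpha = 0.1. fail to reject H0.

U_X = 20, p = 0.662005, fail to reject H0 at alpha = 0.1.


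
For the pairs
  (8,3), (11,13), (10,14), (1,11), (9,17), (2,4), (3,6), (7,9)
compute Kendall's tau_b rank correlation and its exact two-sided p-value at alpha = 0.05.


Step 1: Enumerate the 28 unordered pairs (i,j) with i<j and classify each by sign(x_j-x_i) * sign(y_j-y_i).
  (1,2):dx=+3,dy=+10->C; (1,3):dx=+2,dy=+11->C; (1,4):dx=-7,dy=+8->D; (1,5):dx=+1,dy=+14->C
  (1,6):dx=-6,dy=+1->D; (1,7):dx=-5,dy=+3->D; (1,8):dx=-1,dy=+6->D; (2,3):dx=-1,dy=+1->D
  (2,4):dx=-10,dy=-2->C; (2,5):dx=-2,dy=+4->D; (2,6):dx=-9,dy=-9->C; (2,7):dx=-8,dy=-7->C
  (2,8):dx=-4,dy=-4->C; (3,4):dx=-9,dy=-3->C; (3,5):dx=-1,dy=+3->D; (3,6):dx=-8,dy=-10->C
  (3,7):dx=-7,dy=-8->C; (3,8):dx=-3,dy=-5->C; (4,5):dx=+8,dy=+6->C; (4,6):dx=+1,dy=-7->D
  (4,7):dx=+2,dy=-5->D; (4,8):dx=+6,dy=-2->D; (5,6):dx=-7,dy=-13->C; (5,7):dx=-6,dy=-11->C
  (5,8):dx=-2,dy=-8->C; (6,7):dx=+1,dy=+2->C; (6,8):dx=+5,dy=+5->C; (7,8):dx=+4,dy=+3->C
Step 2: C = 18, D = 10, total pairs = 28.
Step 3: tau = (C - D)/(n(n-1)/2) = (18 - 10)/28 = 0.285714.
Step 4: Exact two-sided p-value (enumerate n! = 40320 permutations of y under H0): p = 0.398760.
Step 5: alpha = 0.05. fail to reject H0.

tau_b = 0.2857 (C=18, D=10), p = 0.398760, fail to reject H0.


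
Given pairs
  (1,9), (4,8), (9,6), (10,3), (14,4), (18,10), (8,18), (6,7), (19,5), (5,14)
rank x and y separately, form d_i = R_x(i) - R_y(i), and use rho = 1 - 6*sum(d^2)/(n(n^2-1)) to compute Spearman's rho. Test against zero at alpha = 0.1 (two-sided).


Step 1: Rank x and y separately (midranks; no ties here).
rank(x): 1->1, 4->2, 9->6, 10->7, 14->8, 18->9, 8->5, 6->4, 19->10, 5->3
rank(y): 9->7, 8->6, 6->4, 3->1, 4->2, 10->8, 18->10, 7->5, 5->3, 14->9
Step 2: d_i = R_x(i) - R_y(i); compute d_i^2.
  (1-7)^2=36, (2-6)^2=16, (6-4)^2=4, (7-1)^2=36, (8-2)^2=36, (9-8)^2=1, (5-10)^2=25, (4-5)^2=1, (10-3)^2=49, (3-9)^2=36
sum(d^2) = 240.
Step 3: rho = 1 - 6*240 / (10*(10^2 - 1)) = 1 - 1440/990 = -0.454545.
Step 4: Under H0, t = rho * sqrt((n-2)/(1-rho^2)) = -1.4434 ~ t(8).
Step 5: Two-sided p-value from the t-distribution with 8 df = 0.186905.
Step 6: alpha = 0.1. fail to reject H0.

rho = -0.4545, p = 0.186905, fail to reject H0 at alpha = 0.1.


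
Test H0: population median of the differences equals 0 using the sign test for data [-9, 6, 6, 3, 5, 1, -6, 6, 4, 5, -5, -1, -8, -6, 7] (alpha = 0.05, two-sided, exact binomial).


Step 1: Discard zero differences. Original n = 15; n_eff = number of nonzero differences = 15.
Nonzero differences (with sign): -9, +6, +6, +3, +5, +1, -6, +6, +4, +5, -5, -1, -8, -6, +7
Step 2: Count signs: positive = 9, negative = 6.
Step 3: Under H0: P(positive) = 0.5, so the number of positives S ~ Bin(15, 0.5).
Step 4: Two-sided exact p-value = sum of Bin(15,0.5) probabilities at or below the observed probability = 0.607239.
Step 5: alpha = 0.05. fail to reject H0.

n_eff = 15, pos = 9, neg = 6, p = 0.607239, fail to reject H0.


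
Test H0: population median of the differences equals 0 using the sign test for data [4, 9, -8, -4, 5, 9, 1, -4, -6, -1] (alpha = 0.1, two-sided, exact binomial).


Step 1: Discard zero differences. Original n = 10; n_eff = number of nonzero differences = 10.
Nonzero differences (with sign): +4, +9, -8, -4, +5, +9, +1, -4, -6, -1
Step 2: Count signs: positive = 5, negative = 5.
Step 3: Under H0: P(positive) = 0.5, so the number of positives S ~ Bin(10, 0.5).
Step 4: Two-sided exact p-value = sum of Bin(10,0.5) probabilities at or below the observed probability = 1.000000.
Step 5: alpha = 0.1. fail to reject H0.

n_eff = 10, pos = 5, neg = 5, p = 1.000000, fail to reject H0.


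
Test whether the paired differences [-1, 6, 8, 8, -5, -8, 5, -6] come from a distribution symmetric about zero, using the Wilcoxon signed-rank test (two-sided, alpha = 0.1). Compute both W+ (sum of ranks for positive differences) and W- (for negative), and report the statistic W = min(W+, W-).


Step 1: Drop any zero differences (none here) and take |d_i|.
|d| = [1, 6, 8, 8, 5, 8, 5, 6]
Step 2: Midrank |d_i| (ties get averaged ranks).
ranks: |1|->1, |6|->4.5, |8|->7, |8|->7, |5|->2.5, |8|->7, |5|->2.5, |6|->4.5
Step 3: Attach original signs; sum ranks with positive sign and with negative sign.
W+ = 4.5 + 7 + 7 + 2.5 = 21
W- = 1 + 2.5 + 7 + 4.5 = 15
(Check: W+ + W- = 36 should equal n(n+1)/2 = 36.)
Step 4: Test statistic W = min(W+, W-) = 15.
Step 5: Ties in |d|, so use the tie-corrected normal approximation.
        E[W] = n(n+1)/4 = 8*9/4 = 18.
        Tie groups: |d|=5 (t=2), |d|=6 (t=2), |d|=8 (t=3); sum(t^3 - t) = 36.
        Var[W] = n(n+1)(2n+1)/24 - sum(t^3-t)/48 = 1224/24 - 36/48 = 50.25.
        z = (W - E[W]) / sqrt(Var[W]) = (15 - 18) / 7.0887 = -0.4232.
        Two-sided p = 2*Phi(z) = 0.672144.
Step 6: alpha = 0.1. fail to reject H0.

W+ = 21, W- = 15, W = min = 15, p = 0.672144, fail to reject H0.


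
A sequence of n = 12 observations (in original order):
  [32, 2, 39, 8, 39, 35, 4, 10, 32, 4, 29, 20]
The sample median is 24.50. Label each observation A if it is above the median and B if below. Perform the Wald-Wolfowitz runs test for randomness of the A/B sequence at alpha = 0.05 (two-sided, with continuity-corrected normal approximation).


Step 1: Compute median = 24.50; label A = above, B = below.
Labels in order: ABABAABBABAB  (n_A = 6, n_B = 6)
Step 2: Count runs R = 10.
Step 3: Under H0 (random ordering), E[R] = 2*n_A*n_B/(n_A+n_B) + 1 = 2*6*6/12 + 1 = 7.0000.
        Var[R] = 2*n_A*n_B*(2*n_A*n_B - n_A - n_B) / ((n_A+n_B)^2 * (n_A+n_B-1)) = 4320/1584 = 2.7273.
        SD[R] = 1.6514.
Step 4: Continuity-corrected z = (R - 0.5 - E[R]) / SD[R] = (10 - 0.5 - 7.0000) / 1.6514 = 1.5138.
Step 5: Two-sided p-value via normal approximation = 2*(1 - Phi(|z|)) = 0.130070.
Step 6: alpha = 0.05. fail to reject H0.

R = 10, z = 1.5138, p = 0.130070, fail to reject H0.


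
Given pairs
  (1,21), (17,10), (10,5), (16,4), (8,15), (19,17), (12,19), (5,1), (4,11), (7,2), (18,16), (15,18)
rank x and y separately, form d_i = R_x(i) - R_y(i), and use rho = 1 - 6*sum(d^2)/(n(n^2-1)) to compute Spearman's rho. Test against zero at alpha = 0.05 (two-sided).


Step 1: Rank x and y separately (midranks; no ties here).
rank(x): 1->1, 17->10, 10->6, 16->9, 8->5, 19->12, 12->7, 5->3, 4->2, 7->4, 18->11, 15->8
rank(y): 21->12, 10->5, 5->4, 4->3, 15->7, 17->9, 19->11, 1->1, 11->6, 2->2, 16->8, 18->10
Step 2: d_i = R_x(i) - R_y(i); compute d_i^2.
  (1-12)^2=121, (10-5)^2=25, (6-4)^2=4, (9-3)^2=36, (5-7)^2=4, (12-9)^2=9, (7-11)^2=16, (3-1)^2=4, (2-6)^2=16, (4-2)^2=4, (11-8)^2=9, (8-10)^2=4
sum(d^2) = 252.
Step 3: rho = 1 - 6*252 / (12*(12^2 - 1)) = 1 - 1512/1716 = 0.118881.
Step 4: Under H0, t = rho * sqrt((n-2)/(1-rho^2)) = 0.3786 ~ t(10).
Step 5: Two-sided p-value from the t-distribution with 10 df = 0.712884.
Step 6: alpha = 0.05. fail to reject H0.

rho = 0.1189, p = 0.712884, fail to reject H0 at alpha = 0.05.


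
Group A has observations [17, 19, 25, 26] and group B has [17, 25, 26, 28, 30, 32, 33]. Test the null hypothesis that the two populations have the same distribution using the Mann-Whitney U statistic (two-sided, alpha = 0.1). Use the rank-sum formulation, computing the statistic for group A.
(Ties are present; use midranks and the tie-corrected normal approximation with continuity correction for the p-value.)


Step 1: Combine and sort all 11 observations; assign midranks.
sorted (value, group): (17,X), (17,Y), (19,X), (25,X), (25,Y), (26,X), (26,Y), (28,Y), (30,Y), (32,Y), (33,Y)
ranks: 17->1.5, 17->1.5, 19->3, 25->4.5, 25->4.5, 26->6.5, 26->6.5, 28->8, 30->9, 32->10, 33->11
Step 2: Rank sum for X: R1 = 1.5 + 3 + 4.5 + 6.5 = 15.5.
Step 3: U_X = R1 - n1(n1+1)/2 = 15.5 - 4*5/2 = 15.5 - 10 = 5.5.
       U_Y = n1*n2 - U_X = 28 - 5.5 = 22.5.
Step 4: Ties are present, so use the tie-corrected normal approximation (with continuity correction) for the p-value.
Step 5: p-value = 0.127941; compare to alpha = 0.1. fail to reject H0.

U_X = 5.5, p = 0.127941, fail to reject H0 at alpha = 0.1.


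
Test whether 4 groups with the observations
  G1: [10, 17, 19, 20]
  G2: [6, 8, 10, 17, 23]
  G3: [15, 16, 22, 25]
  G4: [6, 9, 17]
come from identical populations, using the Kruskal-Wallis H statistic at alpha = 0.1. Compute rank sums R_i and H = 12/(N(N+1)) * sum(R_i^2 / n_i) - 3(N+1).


Step 1: Combine all N = 16 observations and assign midranks.
sorted (value, group, rank): (6,G2,1.5), (6,G4,1.5), (8,G2,3), (9,G4,4), (10,G1,5.5), (10,G2,5.5), (15,G3,7), (16,G3,8), (17,G1,10), (17,G2,10), (17,G4,10), (19,G1,12), (20,G1,13), (22,G3,14), (23,G2,15), (25,G3,16)
Step 2: Sum ranks within each group.
R_1 = 40.5 (n_1 = 4)
R_2 = 35 (n_2 = 5)
R_3 = 45 (n_3 = 4)
R_4 = 15.5 (n_4 = 3)
Step 3: H = 12/(N(N+1)) * sum(R_i^2/n_i) - 3(N+1)
     = 12/(16*17) * (40.5^2/4 + 35^2/5 + 45^2/4 + 15.5^2/3) - 3*17
     = 0.044118 * 1241.4 - 51
     = 3.767463.
Step 4: Ties present; correction factor C = 1 - 36/(16^3 - 16) = 0.991176. Corrected H = 3.767463 / 0.991176 = 3.801001.
Step 5: Under H0, H ~ chi^2(3); p-value = 0.283770.
Step 6: alpha = 0.1. fail to reject H0.

H = 3.8010, df = 3, p = 0.283770, fail to reject H0.


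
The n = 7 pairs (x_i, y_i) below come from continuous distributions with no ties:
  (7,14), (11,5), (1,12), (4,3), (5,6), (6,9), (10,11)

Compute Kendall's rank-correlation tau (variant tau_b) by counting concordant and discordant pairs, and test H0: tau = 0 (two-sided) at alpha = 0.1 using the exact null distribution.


Step 1: Enumerate the 21 unordered pairs (i,j) with i<j and classify each by sign(x_j-x_i) * sign(y_j-y_i).
  (1,2):dx=+4,dy=-9->D; (1,3):dx=-6,dy=-2->C; (1,4):dx=-3,dy=-11->C; (1,5):dx=-2,dy=-8->C
  (1,6):dx=-1,dy=-5->C; (1,7):dx=+3,dy=-3->D; (2,3):dx=-10,dy=+7->D; (2,4):dx=-7,dy=-2->C
  (2,5):dx=-6,dy=+1->D; (2,6):dx=-5,dy=+4->D; (2,7):dx=-1,dy=+6->D; (3,4):dx=+3,dy=-9->D
  (3,5):dx=+4,dy=-6->D; (3,6):dx=+5,dy=-3->D; (3,7):dx=+9,dy=-1->D; (4,5):dx=+1,dy=+3->C
  (4,6):dx=+2,dy=+6->C; (4,7):dx=+6,dy=+8->C; (5,6):dx=+1,dy=+3->C; (5,7):dx=+5,dy=+5->C
  (6,7):dx=+4,dy=+2->C
Step 2: C = 11, D = 10, total pairs = 21.
Step 3: tau = (C - D)/(n(n-1)/2) = (11 - 10)/21 = 0.047619.
Step 4: Exact two-sided p-value (enumerate n! = 5040 permutations of y under H0): p = 1.000000.
Step 5: alpha = 0.1. fail to reject H0.

tau_b = 0.0476 (C=11, D=10), p = 1.000000, fail to reject H0.


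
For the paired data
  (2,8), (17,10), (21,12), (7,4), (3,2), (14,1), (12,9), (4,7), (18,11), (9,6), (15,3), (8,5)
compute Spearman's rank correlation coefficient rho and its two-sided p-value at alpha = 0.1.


Step 1: Rank x and y separately (midranks; no ties here).
rank(x): 2->1, 17->10, 21->12, 7->4, 3->2, 14->8, 12->7, 4->3, 18->11, 9->6, 15->9, 8->5
rank(y): 8->8, 10->10, 12->12, 4->4, 2->2, 1->1, 9->9, 7->7, 11->11, 6->6, 3->3, 5->5
Step 2: d_i = R_x(i) - R_y(i); compute d_i^2.
  (1-8)^2=49, (10-10)^2=0, (12-12)^2=0, (4-4)^2=0, (2-2)^2=0, (8-1)^2=49, (7-9)^2=4, (3-7)^2=16, (11-11)^2=0, (6-6)^2=0, (9-3)^2=36, (5-5)^2=0
sum(d^2) = 154.
Step 3: rho = 1 - 6*154 / (12*(12^2 - 1)) = 1 - 924/1716 = 0.461538.
Step 4: Under H0, t = rho * sqrt((n-2)/(1-rho^2)) = 1.6452 ~ t(10).
Step 5: Two-sided p-value from the t-distribution with 10 df = 0.130948.
Step 6: alpha = 0.1. fail to reject H0.

rho = 0.4615, p = 0.130948, fail to reject H0 at alpha = 0.1.


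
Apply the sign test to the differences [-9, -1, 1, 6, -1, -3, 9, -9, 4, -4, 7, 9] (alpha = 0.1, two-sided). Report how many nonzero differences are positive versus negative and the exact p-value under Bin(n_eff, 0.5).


Step 1: Discard zero differences. Original n = 12; n_eff = number of nonzero differences = 12.
Nonzero differences (with sign): -9, -1, +1, +6, -1, -3, +9, -9, +4, -4, +7, +9
Step 2: Count signs: positive = 6, negative = 6.
Step 3: Under H0: P(positive) = 0.5, so the number of positives S ~ Bin(12, 0.5).
Step 4: Two-sided exact p-value = sum of Bin(12,0.5) probabilities at or below the observed probability = 1.000000.
Step 5: alpha = 0.1. fail to reject H0.

n_eff = 12, pos = 6, neg = 6, p = 1.000000, fail to reject H0.


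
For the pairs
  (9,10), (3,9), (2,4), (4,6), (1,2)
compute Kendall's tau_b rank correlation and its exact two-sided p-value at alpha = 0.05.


Step 1: Enumerate the 10 unordered pairs (i,j) with i<j and classify each by sign(x_j-x_i) * sign(y_j-y_i).
  (1,2):dx=-6,dy=-1->C; (1,3):dx=-7,dy=-6->C; (1,4):dx=-5,dy=-4->C; (1,5):dx=-8,dy=-8->C
  (2,3):dx=-1,dy=-5->C; (2,4):dx=+1,dy=-3->D; (2,5):dx=-2,dy=-7->C; (3,4):dx=+2,dy=+2->C
  (3,5):dx=-1,dy=-2->C; (4,5):dx=-3,dy=-4->C
Step 2: C = 9, D = 1, total pairs = 10.
Step 3: tau = (C - D)/(n(n-1)/2) = (9 - 1)/10 = 0.800000.
Step 4: Exact two-sided p-value (enumerate n! = 120 permutations of y under H0): p = 0.083333.
Step 5: alpha = 0.05. fail to reject H0.

tau_b = 0.8000 (C=9, D=1), p = 0.083333, fail to reject H0.


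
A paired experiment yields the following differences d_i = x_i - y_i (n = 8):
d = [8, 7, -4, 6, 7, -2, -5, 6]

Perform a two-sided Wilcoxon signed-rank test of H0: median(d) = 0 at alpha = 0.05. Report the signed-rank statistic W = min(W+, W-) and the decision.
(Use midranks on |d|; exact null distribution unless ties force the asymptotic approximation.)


Step 1: Drop any zero differences (none here) and take |d_i|.
|d| = [8, 7, 4, 6, 7, 2, 5, 6]
Step 2: Midrank |d_i| (ties get averaged ranks).
ranks: |8|->8, |7|->6.5, |4|->2, |6|->4.5, |7|->6.5, |2|->1, |5|->3, |6|->4.5
Step 3: Attach original signs; sum ranks with positive sign and with negative sign.
W+ = 8 + 6.5 + 4.5 + 6.5 + 4.5 = 30
W- = 2 + 1 + 3 = 6
(Check: W+ + W- = 36 should equal n(n+1)/2 = 36.)
Step 4: Test statistic W = min(W+, W-) = 6.
Step 5: Ties in |d|, so use the tie-corrected normal approximation.
        E[W] = n(n+1)/4 = 8*9/4 = 18.
        Tie groups: |d|=6 (t=2), |d|=7 (t=2); sum(t^3 - t) = 12.
        Var[W] = n(n+1)(2n+1)/24 - sum(t^3-t)/48 = 1224/24 - 12/48 = 50.75.
        z = (W - E[W]) / sqrt(Var[W]) = (6 - 18) / 7.1239 = -1.6845.
        Two-sided p = 2*Phi(z) = 0.092091.
Step 6: alpha = 0.05. fail to reject H0.

W+ = 30, W- = 6, W = min = 6, p = 0.092091, fail to reject H0.


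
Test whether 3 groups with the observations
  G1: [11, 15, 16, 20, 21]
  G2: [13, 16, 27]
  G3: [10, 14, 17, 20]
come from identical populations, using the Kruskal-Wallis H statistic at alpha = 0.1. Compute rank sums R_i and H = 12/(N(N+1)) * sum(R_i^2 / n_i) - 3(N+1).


Step 1: Combine all N = 12 observations and assign midranks.
sorted (value, group, rank): (10,G3,1), (11,G1,2), (13,G2,3), (14,G3,4), (15,G1,5), (16,G1,6.5), (16,G2,6.5), (17,G3,8), (20,G1,9.5), (20,G3,9.5), (21,G1,11), (27,G2,12)
Step 2: Sum ranks within each group.
R_1 = 34 (n_1 = 5)
R_2 = 21.5 (n_2 = 3)
R_3 = 22.5 (n_3 = 4)
Step 3: H = 12/(N(N+1)) * sum(R_i^2/n_i) - 3(N+1)
     = 12/(12*13) * (34^2/5 + 21.5^2/3 + 22.5^2/4) - 3*13
     = 0.076923 * 511.846 - 39
     = 0.372756.
Step 4: Ties present; correction factor C = 1 - 12/(12^3 - 12) = 0.993007. Corrected H = 0.372756 / 0.993007 = 0.375381.
Step 5: Under H0, H ~ chi^2(2); p-value = 0.828871.
Step 6: alpha = 0.1. fail to reject H0.

H = 0.3754, df = 2, p = 0.828871, fail to reject H0.


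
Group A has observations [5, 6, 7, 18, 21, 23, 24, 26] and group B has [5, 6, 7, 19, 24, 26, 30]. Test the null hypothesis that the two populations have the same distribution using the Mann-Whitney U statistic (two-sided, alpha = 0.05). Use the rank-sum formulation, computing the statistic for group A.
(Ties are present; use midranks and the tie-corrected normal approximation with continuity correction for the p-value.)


Step 1: Combine and sort all 15 observations; assign midranks.
sorted (value, group): (5,X), (5,Y), (6,X), (6,Y), (7,X), (7,Y), (18,X), (19,Y), (21,X), (23,X), (24,X), (24,Y), (26,X), (26,Y), (30,Y)
ranks: 5->1.5, 5->1.5, 6->3.5, 6->3.5, 7->5.5, 7->5.5, 18->7, 19->8, 21->9, 23->10, 24->11.5, 24->11.5, 26->13.5, 26->13.5, 30->15
Step 2: Rank sum for X: R1 = 1.5 + 3.5 + 5.5 + 7 + 9 + 10 + 11.5 + 13.5 = 61.5.
Step 3: U_X = R1 - n1(n1+1)/2 = 61.5 - 8*9/2 = 61.5 - 36 = 25.5.
       U_Y = n1*n2 - U_X = 56 - 25.5 = 30.5.
Step 4: Ties are present, so use the tie-corrected normal approximation (with continuity correction) for the p-value.
Step 5: p-value = 0.816153; compare to alpha = 0.05. fail to reject H0.

U_X = 25.5, p = 0.816153, fail to reject H0 at alpha = 0.05.


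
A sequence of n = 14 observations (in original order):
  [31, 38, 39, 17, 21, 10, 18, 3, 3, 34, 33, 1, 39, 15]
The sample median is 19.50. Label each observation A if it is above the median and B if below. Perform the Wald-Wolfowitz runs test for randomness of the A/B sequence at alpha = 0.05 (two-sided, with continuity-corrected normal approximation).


Step 1: Compute median = 19.50; label A = above, B = below.
Labels in order: AAABABBBBAABAB  (n_A = 7, n_B = 7)
Step 2: Count runs R = 8.
Step 3: Under H0 (random ordering), E[R] = 2*n_A*n_B/(n_A+n_B) + 1 = 2*7*7/14 + 1 = 8.0000.
        Var[R] = 2*n_A*n_B*(2*n_A*n_B - n_A - n_B) / ((n_A+n_B)^2 * (n_A+n_B-1)) = 8232/2548 = 3.2308.
        SD[R] = 1.7974.
Step 4: R = E[R], so z = 0 with no continuity correction.
Step 5: Two-sided p-value via normal approximation = 2*(1 - Phi(|z|)) = 1.000000.
Step 6: alpha = 0.05. fail to reject H0.

R = 8, z = 0.0000, p = 1.000000, fail to reject H0.
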